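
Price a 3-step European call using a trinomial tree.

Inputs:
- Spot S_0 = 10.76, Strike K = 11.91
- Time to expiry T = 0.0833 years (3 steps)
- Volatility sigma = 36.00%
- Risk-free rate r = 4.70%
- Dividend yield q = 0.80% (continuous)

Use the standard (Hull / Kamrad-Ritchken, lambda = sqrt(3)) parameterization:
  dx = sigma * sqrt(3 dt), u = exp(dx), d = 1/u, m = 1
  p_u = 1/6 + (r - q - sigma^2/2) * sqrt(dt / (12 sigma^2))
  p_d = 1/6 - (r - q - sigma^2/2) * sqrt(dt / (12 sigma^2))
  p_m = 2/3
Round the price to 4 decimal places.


dt = T/N = 0.027767; dx = sigma*sqrt(3*dt) = 0.103902
u = exp(dx) = 1.109492; d = 1/u = 0.901313
p_u = 0.163219, p_m = 0.666667, p_d = 0.170114
Discount per step: exp(-r*dt) = 0.998696
Stock lattice S(k, j) with j the centered position index:
  k=0: S(0,+0) = 10.7600
  k=1: S(1,-1) = 9.6981; S(1,+0) = 10.7600; S(1,+1) = 11.9381
  k=2: S(2,-2) = 8.7411; S(2,-1) = 9.6981; S(2,+0) = 10.7600; S(2,+1) = 11.9381; S(2,+2) = 13.2453
  k=3: S(3,-3) = 7.8784; S(3,-2) = 8.7411; S(3,-1) = 9.6981; S(3,+0) = 10.7600; S(3,+1) = 11.9381; S(3,+2) = 13.2453; S(3,+3) = 14.6955
Terminal payoffs V(N, j) = max(S_T - K, 0):
  V(3,-3) = 0.000000; V(3,-2) = 0.000000; V(3,-1) = 0.000000; V(3,+0) = 0.000000; V(3,+1) = 0.028134; V(3,+2) = 1.335264; V(3,+3) = 2.785515
Backward induction: V(k, j) = exp(-r*dt) * [p_u * V(k+1, j+1) + p_m * V(k+1, j) + p_d * V(k+1, j-1)]
  V(2,-2) = exp(-r*dt) * [p_u*0.000000 + p_m*0.000000 + p_d*0.000000] = 0.000000
  V(2,-1) = exp(-r*dt) * [p_u*0.000000 + p_m*0.000000 + p_d*0.000000] = 0.000000
  V(2,+0) = exp(-r*dt) * [p_u*0.028134 + p_m*0.000000 + p_d*0.000000] = 0.004586
  V(2,+1) = exp(-r*dt) * [p_u*1.335264 + p_m*0.028134 + p_d*0.000000] = 0.236388
  V(2,+2) = exp(-r*dt) * [p_u*2.785515 + p_m*1.335264 + p_d*0.028134] = 1.347852
  V(1,-1) = exp(-r*dt) * [p_u*0.004586 + p_m*0.000000 + p_d*0.000000] = 0.000748
  V(1,+0) = exp(-r*dt) * [p_u*0.236388 + p_m*0.004586 + p_d*0.000000] = 0.041586
  V(1,+1) = exp(-r*dt) * [p_u*1.347852 + p_m*0.236388 + p_d*0.004586] = 0.377874
  V(0,+0) = exp(-r*dt) * [p_u*0.377874 + p_m*0.041586 + p_d*0.000748] = 0.089411

Answer: Price = V(0,0) = 0.0894


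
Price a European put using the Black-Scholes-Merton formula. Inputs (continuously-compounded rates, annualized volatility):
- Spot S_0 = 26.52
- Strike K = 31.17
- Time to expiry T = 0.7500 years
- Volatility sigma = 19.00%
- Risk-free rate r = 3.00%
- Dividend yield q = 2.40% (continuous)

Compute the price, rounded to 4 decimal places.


d1 = (ln(S/K) + (r - q + 0.5*sigma^2) * T) / (sigma * sqrt(T)) = -0.87222085
d2 = d1 - sigma * sqrt(T) = -1.03676568
exp(-rT) = 0.97775124; exp(-qT) = 0.98216103
P = K * exp(-rT) * N(-d2) - S_0 * exp(-qT) * N(-d1)
N(-d1) = 0.80845605; N(-d2) = 0.85007746
P = 31.1700 * 0.97775124 * 0.85007746 - 26.5200 * 0.98216103 * 0.80845605 = 4.8496

Answer: Price = 4.8496


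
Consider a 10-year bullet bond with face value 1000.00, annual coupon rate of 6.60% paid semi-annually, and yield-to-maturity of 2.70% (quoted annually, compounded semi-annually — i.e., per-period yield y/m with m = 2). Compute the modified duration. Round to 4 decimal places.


Coupon per period c = face * coupon_rate / m = 33.000000
Periods per year m = 2; per-period yield y/m = 0.013500
Number of cashflows N = 20
Cashflows (t years, CF_t, discount factor 1/(1+y/m)^(m*t), PV):
  t = 0.5000: CF_t = 33.000000, DF = 0.986680, PV = 32.560434
  t = 1.0000: CF_t = 33.000000, DF = 0.973537, PV = 32.126723
  t = 1.5000: CF_t = 33.000000, DF = 0.960569, PV = 31.698790
  t = 2.0000: CF_t = 33.000000, DF = 0.947774, PV = 31.276556
  t = 2.5000: CF_t = 33.000000, DF = 0.935150, PV = 30.859947
  t = 3.0000: CF_t = 33.000000, DF = 0.922694, PV = 30.448887
  t = 3.5000: CF_t = 33.000000, DF = 0.910403, PV = 30.043302
  t = 4.0000: CF_t = 33.000000, DF = 0.898276, PV = 29.643120
  t = 4.5000: CF_t = 33.000000, DF = 0.886311, PV = 29.248269
  t = 5.0000: CF_t = 33.000000, DF = 0.874505, PV = 28.858676
  t = 5.5000: CF_t = 33.000000, DF = 0.862857, PV = 28.474274
  t = 6.0000: CF_t = 33.000000, DF = 0.851363, PV = 28.094991
  t = 6.5000: CF_t = 33.000000, DF = 0.840023, PV = 27.720761
  t = 7.0000: CF_t = 33.000000, DF = 0.828834, PV = 27.351516
  t = 7.5000: CF_t = 33.000000, DF = 0.817794, PV = 26.987189
  t = 8.0000: CF_t = 33.000000, DF = 0.806900, PV = 26.627714
  t = 8.5000: CF_t = 33.000000, DF = 0.796152, PV = 26.273029
  t = 9.0000: CF_t = 33.000000, DF = 0.785547, PV = 25.923067
  t = 9.5000: CF_t = 33.000000, DF = 0.775084, PV = 25.577767
  t = 10.0000: CF_t = 1033.000000, DF = 0.764760, PV = 789.996671
Price P = sum_t PV_t = 1339.791684
First compute Macaulay numerator sum_t t * PV_t:
  t * PV_t at t = 0.5000: 16.280217
  t * PV_t at t = 1.0000: 32.126723
  t * PV_t at t = 1.5000: 47.548185
  t * PV_t at t = 2.0000: 62.553112
  t * PV_t at t = 2.5000: 77.149867
  t * PV_t at t = 3.0000: 91.346661
  t * PV_t at t = 3.5000: 105.151558
  t * PV_t at t = 4.0000: 118.572481
  t * PV_t at t = 4.5000: 131.617209
  t * PV_t at t = 5.0000: 144.293382
  t * PV_t at t = 5.5000: 156.608506
  t * PV_t at t = 6.0000: 168.569948
  t * PV_t at t = 6.5000: 180.184947
  t * PV_t at t = 7.0000: 191.460610
  t * PV_t at t = 7.5000: 202.403915
  t * PV_t at t = 8.0000: 213.021716
  t * PV_t at t = 8.5000: 223.320743
  t * PV_t at t = 9.0000: 233.307605
  t * PV_t at t = 9.5000: 242.988790
  t * PV_t at t = 10.0000: 7899.966705
Macaulay duration D = 10538.472880 / 1339.791684 = 7.865755
Modified duration = D / (1 + y/m) = 7.865755 / (1 + 0.013500) = 7.760982

Answer: Modified duration = 7.7610


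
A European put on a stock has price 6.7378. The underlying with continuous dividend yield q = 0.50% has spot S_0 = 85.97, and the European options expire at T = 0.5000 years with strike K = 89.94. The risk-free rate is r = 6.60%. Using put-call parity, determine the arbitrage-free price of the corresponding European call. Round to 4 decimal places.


Answer: Call price = 5.4727

Derivation:
Put-call parity: C - P = S_0 * exp(-qT) - K * exp(-rT).
S_0 * exp(-qT) = 85.9700 * 0.99750312 = 85.75534343
K * exp(-rT) = 89.9400 * 0.96753856 = 87.02041805
C = P + S*exp(-qT) - K*exp(-rT)
C = 6.7378 + 85.75534343 - 87.02041805 = 5.4727


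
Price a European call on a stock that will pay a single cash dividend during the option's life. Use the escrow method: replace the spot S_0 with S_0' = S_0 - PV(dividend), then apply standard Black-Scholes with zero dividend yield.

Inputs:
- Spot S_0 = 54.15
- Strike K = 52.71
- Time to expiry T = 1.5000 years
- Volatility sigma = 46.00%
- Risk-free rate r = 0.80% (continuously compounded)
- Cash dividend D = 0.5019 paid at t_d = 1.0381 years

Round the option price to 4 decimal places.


Answer: Price = 12.5283

Derivation:
PV(D) = D * exp(-r * t_d) = 0.5019 * 0.99172959 = 0.49774908
S_0' = S_0 - PV(D) = 54.1500 - 0.49774908 = 53.65225092
d1 = (ln(S_0'/K) + (r + sigma^2/2)*T) / (sigma*sqrt(T)) = 0.33444096
d2 = d1 - sigma*sqrt(T) = -0.22894168
exp(-rT) = 0.98807171
N(d1) = 0.63097658; N(d2) = 0.40945712
C = S_0' * N(d1) - K * exp(-rT) * N(d2) = 53.65225092 * 0.63097658 - 52.7100 * 0.98807171 * 0.40945712 = 12.5283


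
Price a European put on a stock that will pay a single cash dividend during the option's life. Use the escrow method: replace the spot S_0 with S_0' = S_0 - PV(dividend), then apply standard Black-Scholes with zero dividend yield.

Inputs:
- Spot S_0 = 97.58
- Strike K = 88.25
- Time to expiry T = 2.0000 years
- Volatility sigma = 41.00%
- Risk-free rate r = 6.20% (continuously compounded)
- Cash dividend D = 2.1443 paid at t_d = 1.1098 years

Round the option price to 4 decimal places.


PV(D) = D * exp(-r * t_d) = 2.1443 * 0.93350627 = 2.00171749
S_0' = S_0 - PV(D) = 97.5800 - 2.00171749 = 95.57828251
d1 = (ln(S_0'/K) + (r + sigma^2/2)*T) / (sigma*sqrt(T)) = 0.64134918
d2 = d1 - sigma*sqrt(T) = 0.06152162
exp(-rT) = 0.88337984
N(-d1) = 0.26064792; N(-d2) = 0.47547190
P = K * exp(-rT) * N(-d2) - S_0' * N(-d1) = 88.2500 * 0.88337984 * 0.47547190 - 95.57828251 * 0.26064792 = 12.1547

Answer: Price = 12.1547


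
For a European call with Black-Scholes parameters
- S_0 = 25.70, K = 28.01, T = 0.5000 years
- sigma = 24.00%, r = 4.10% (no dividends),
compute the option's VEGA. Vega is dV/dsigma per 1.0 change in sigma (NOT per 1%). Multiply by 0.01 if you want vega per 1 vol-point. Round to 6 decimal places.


d1 = -0.3015256367; d2 = -0.4712312641
phi(d1) = 0.3812128540; exp(-qT) = 1.0000000000; exp(-rT) = 0.9797086965
Vega = S * exp(-qT) * phi(d1) * sqrt(T) = 25.7000 * 1.0000000000 * 0.3812128540 * 0.7071067812 = 6.927646

Answer: Vega = 6.927646


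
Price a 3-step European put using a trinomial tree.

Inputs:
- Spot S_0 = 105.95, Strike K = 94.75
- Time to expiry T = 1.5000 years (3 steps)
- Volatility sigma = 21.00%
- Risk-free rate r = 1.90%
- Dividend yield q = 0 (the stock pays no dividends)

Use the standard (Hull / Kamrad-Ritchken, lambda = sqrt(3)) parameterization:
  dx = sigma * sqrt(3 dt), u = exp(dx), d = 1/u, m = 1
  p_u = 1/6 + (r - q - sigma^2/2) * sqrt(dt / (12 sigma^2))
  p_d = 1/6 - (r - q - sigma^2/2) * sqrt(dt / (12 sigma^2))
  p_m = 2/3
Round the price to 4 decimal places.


dt = T/N = 0.500000; dx = sigma*sqrt(3*dt) = 0.257196
u = exp(dx) = 1.293299; d = 1/u = 0.773216
p_u = 0.163702, p_m = 0.666667, p_d = 0.169631
Discount per step: exp(-r*dt) = 0.990545
Stock lattice S(k, j) with j the centered position index:
  k=0: S(0,+0) = 105.9500
  k=1: S(1,-1) = 81.9223; S(1,+0) = 105.9500; S(1,+1) = 137.0250
  k=2: S(2,-2) = 63.3436; S(2,-1) = 81.9223; S(2,+0) = 105.9500; S(2,+1) = 137.0250; S(2,+2) = 177.2144
  k=3: S(3,-3) = 48.9783; S(3,-2) = 63.3436; S(3,-1) = 81.9223; S(3,+0) = 105.9500; S(3,+1) = 137.0250; S(3,+2) = 177.2144; S(3,+3) = 229.1912
Terminal payoffs V(N, j) = max(K - S_T, 0):
  V(3,-3) = 45.771667; V(3,-2) = 31.406364; V(3,-1) = 12.827731; V(3,+0) = 0.000000; V(3,+1) = 0.000000; V(3,+2) = 0.000000; V(3,+3) = 0.000000
Backward induction: V(k, j) = exp(-r*dt) * [p_u * V(k+1, j+1) + p_m * V(k+1, j) + p_d * V(k+1, j-1)]
  V(2,-2) = exp(-r*dt) * [p_u*12.827731 + p_m*31.406364 + p_d*45.771667] = 30.510578
  V(2,-1) = exp(-r*dt) * [p_u*0.000000 + p_m*12.827731 + p_d*31.406364] = 13.748095
  V(2,+0) = exp(-r*dt) * [p_u*0.000000 + p_m*0.000000 + p_d*12.827731] = 2.155411
  V(2,+1) = exp(-r*dt) * [p_u*0.000000 + p_m*0.000000 + p_d*0.000000] = 0.000000
  V(2,+2) = exp(-r*dt) * [p_u*0.000000 + p_m*0.000000 + p_d*0.000000] = 0.000000
  V(1,-1) = exp(-r*dt) * [p_u*2.155411 + p_m*13.748095 + p_d*30.510578] = 14.554861
  V(1,+0) = exp(-r*dt) * [p_u*0.000000 + p_m*2.155411 + p_d*13.748095] = 3.733412
  V(1,+1) = exp(-r*dt) * [p_u*0.000000 + p_m*0.000000 + p_d*2.155411] = 0.362168
  V(0,+0) = exp(-r*dt) * [p_u*0.362168 + p_m*3.733412 + p_d*14.554861] = 4.969752

Answer: Price = V(0,0) = 4.9698


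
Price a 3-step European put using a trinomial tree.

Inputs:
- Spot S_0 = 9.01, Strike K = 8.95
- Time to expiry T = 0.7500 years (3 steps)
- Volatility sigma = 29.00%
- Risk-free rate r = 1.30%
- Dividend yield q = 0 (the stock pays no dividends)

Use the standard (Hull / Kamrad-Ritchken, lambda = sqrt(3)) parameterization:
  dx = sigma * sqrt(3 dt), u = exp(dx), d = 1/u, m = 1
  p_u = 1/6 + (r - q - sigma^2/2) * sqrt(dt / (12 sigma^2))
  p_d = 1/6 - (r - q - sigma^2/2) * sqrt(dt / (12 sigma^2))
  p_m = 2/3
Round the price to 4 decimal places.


Answer: Price = V(0,0) = 0.7480

Derivation:
dt = T/N = 0.250000; dx = sigma*sqrt(3*dt) = 0.251147
u = exp(dx) = 1.285500; d = 1/u = 0.777908
p_u = 0.152208, p_m = 0.666667, p_d = 0.181125
Discount per step: exp(-r*dt) = 0.996755
Stock lattice S(k, j) with j the centered position index:
  k=0: S(0,+0) = 9.0100
  k=1: S(1,-1) = 7.0089; S(1,+0) = 9.0100; S(1,+1) = 11.5824
  k=2: S(2,-2) = 5.4523; S(2,-1) = 7.0089; S(2,+0) = 9.0100; S(2,+1) = 11.5824; S(2,+2) = 14.8891
  k=3: S(3,-3) = 4.2414; S(3,-2) = 5.4523; S(3,-1) = 7.0089; S(3,+0) = 9.0100; S(3,+1) = 11.5824; S(3,+2) = 14.8891; S(3,+3) = 19.1399
Terminal payoffs V(N, j) = max(K - S_T, 0):
  V(3,-3) = 4.708602; V(3,-2) = 3.497685; V(3,-1) = 1.941051; V(3,+0) = 0.000000; V(3,+1) = 0.000000; V(3,+2) = 0.000000; V(3,+3) = 0.000000
Backward induction: V(k, j) = exp(-r*dt) * [p_u * V(k+1, j+1) + p_m * V(k+1, j) + p_d * V(k+1, j-1)]
  V(2,-2) = exp(-r*dt) * [p_u*1.941051 + p_m*3.497685 + p_d*4.708602] = 3.468788
  V(2,-1) = exp(-r*dt) * [p_u*0.000000 + p_m*1.941051 + p_d*3.497685] = 1.921299
  V(2,+0) = exp(-r*dt) * [p_u*0.000000 + p_m*0.000000 + p_d*1.941051] = 0.350433
  V(2,+1) = exp(-r*dt) * [p_u*0.000000 + p_m*0.000000 + p_d*0.000000] = 0.000000
  V(2,+2) = exp(-r*dt) * [p_u*0.000000 + p_m*0.000000 + p_d*0.000000] = 0.000000
  V(1,-1) = exp(-r*dt) * [p_u*0.350433 + p_m*1.921299 + p_d*3.468788] = 1.956122
  V(1,+0) = exp(-r*dt) * [p_u*0.000000 + p_m*0.350433 + p_d*1.921299] = 0.579731
  V(1,+1) = exp(-r*dt) * [p_u*0.000000 + p_m*0.000000 + p_d*0.350433] = 0.063266
  V(0,+0) = exp(-r*dt) * [p_u*0.063266 + p_m*0.579731 + p_d*1.956122] = 0.747985


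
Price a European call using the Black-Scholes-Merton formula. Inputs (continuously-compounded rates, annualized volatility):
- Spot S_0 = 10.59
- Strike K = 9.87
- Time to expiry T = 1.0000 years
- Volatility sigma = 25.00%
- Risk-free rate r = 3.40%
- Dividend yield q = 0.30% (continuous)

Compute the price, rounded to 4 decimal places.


d1 = (ln(S/K) + (r - q + 0.5*sigma^2) * T) / (sigma * sqrt(T)) = 0.53064122
d2 = d1 - sigma * sqrt(T) = 0.28064122
exp(-rT) = 0.96657150; exp(-qT) = 0.99700450
C = S_0 * exp(-qT) * N(d1) - K * exp(-rT) * N(d2)
N(d1) = 0.70216629; N(d2) = 0.61050720
C = 10.5900 * 0.99700450 * 0.70216629 - 9.8700 * 0.96657150 * 0.61050720 = 1.5894

Answer: Price = 1.5894


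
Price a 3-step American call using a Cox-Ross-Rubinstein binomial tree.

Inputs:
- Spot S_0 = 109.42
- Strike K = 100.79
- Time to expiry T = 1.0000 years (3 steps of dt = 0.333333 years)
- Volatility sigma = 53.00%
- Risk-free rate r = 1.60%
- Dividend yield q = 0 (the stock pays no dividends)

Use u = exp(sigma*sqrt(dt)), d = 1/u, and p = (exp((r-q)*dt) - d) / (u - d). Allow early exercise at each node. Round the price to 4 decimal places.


dt = T/N = 0.333333
u = exp(sigma*sqrt(dt)) = 1.357976; d = 1/u = 0.736390
p = (exp((r-q)*dt) - d) / (u - d) = 0.432696
Discount per step: exp(-r*dt) = 0.994681
Stock lattice S(k, i) with i counting down-moves:
  k=0: S(0,0) = 109.4200
  k=1: S(1,0) = 148.5898; S(1,1) = 80.5758
  k=2: S(2,0) = 201.7814; S(2,1) = 109.4200; S(2,2) = 59.3352
  k=3: S(3,0) = 274.0144; S(3,1) = 148.5898; S(3,2) = 80.5758; S(3,3) = 43.6938
Terminal payoffs V(N, i) = max(S_T - K, 0):
  V(3,0) = 173.224388; V(3,1) = 47.799777; V(3,2) = 0.000000; V(3,3) = 0.000000
Backward induction: V(k, i) = exp(-r*dt) * [p * V(k+1, i) + (1-p) * V(k+1, i+1)]; then take max(V_cont, immediate exercise) for American.
  V(2,0) = exp(-r*dt) * [p*173.224388 + (1-p)*47.799777] = 101.527524; exercise = 100.991408; V(2,0) = max -> 101.527524
  V(2,1) = exp(-r*dt) * [p*47.799777 + (1-p)*0.000000] = 20.572737; exercise = 8.630000; V(2,1) = max -> 20.572737
  V(2,2) = exp(-r*dt) * [p*0.000000 + (1-p)*0.000000] = 0.000000; exercise = 0.000000; V(2,2) = max -> 0.000000
  V(1,0) = exp(-r*dt) * [p*101.527524 + (1-p)*20.572737] = 55.305763; exercise = 47.799777; V(1,0) = max -> 55.305763
  V(1,1) = exp(-r*dt) * [p*20.572737 + (1-p)*0.000000] = 8.854383; exercise = 0.000000; V(1,1) = max -> 8.854383
  V(0,0) = exp(-r*dt) * [p*55.305763 + (1-p)*8.854383] = 28.799681; exercise = 8.630000; V(0,0) = max -> 28.799681

Answer: Price = V(0,0) = 28.7997


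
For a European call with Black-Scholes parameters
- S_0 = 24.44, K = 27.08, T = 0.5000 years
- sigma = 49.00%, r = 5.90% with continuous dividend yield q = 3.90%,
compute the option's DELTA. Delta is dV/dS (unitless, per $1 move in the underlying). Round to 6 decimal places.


Answer: Delta = 0.453645

Derivation:
d1 = -0.0939422060; d2 = -0.4404245288
phi(d1) = 0.3971857982; exp(-qT) = 0.9806888952; exp(-rT) = 0.9709308776
N(d1) = 0.4625775333
Delta = exp(-qT) * N(d1) = 0.9806888952 * 0.4625775333 = 0.453645


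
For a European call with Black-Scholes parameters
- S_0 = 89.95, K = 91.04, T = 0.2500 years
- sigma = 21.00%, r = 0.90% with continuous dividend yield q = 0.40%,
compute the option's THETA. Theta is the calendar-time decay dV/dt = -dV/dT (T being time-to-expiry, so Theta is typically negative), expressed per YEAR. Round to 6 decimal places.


d1 = -0.0503096189; d2 = -0.1553096189
phi(d1) = 0.3984377268; exp(-qT) = 0.9990004998; exp(-rT) = 0.9977525294
Theta = -S*exp(-qT)*phi(d1)*sigma/(2*sqrt(T)) - r*K*exp(-rT)*N(d2) + q*S*exp(-qT)*N(d1)
N(d1) = 0.4799378294; N(d2) = 0.4382886164; sqrt(T) = 0.5000000000
Term 1 = -89.9500 * 0.9990004998 * 0.3984377268 * 0.2100 / (2 * 0.5000000000) = -7.5187669126
Term 2 = -0.0090 * 91.0400 * 0.9977525294 * 0.4382886164 = -0.3583090577
Term 3 = 0.0040 * 89.9500 * 0.9990004998 * 0.4799378294 = 0.1725090357
Theta = -7.5187669126 + (-0.3583090577) + (0.1725090357) = -7.704567

Answer: Theta = -7.704567


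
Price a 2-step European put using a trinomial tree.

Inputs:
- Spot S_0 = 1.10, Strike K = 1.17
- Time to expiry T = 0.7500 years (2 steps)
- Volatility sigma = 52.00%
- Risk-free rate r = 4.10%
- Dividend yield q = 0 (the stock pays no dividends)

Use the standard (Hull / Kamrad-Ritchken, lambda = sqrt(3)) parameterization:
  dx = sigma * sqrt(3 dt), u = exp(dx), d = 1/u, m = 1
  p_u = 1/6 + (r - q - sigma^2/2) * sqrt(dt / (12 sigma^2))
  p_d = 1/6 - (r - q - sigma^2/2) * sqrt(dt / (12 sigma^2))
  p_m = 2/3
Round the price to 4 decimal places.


Answer: Price = V(0,0) = 0.2024

Derivation:
dt = T/N = 0.375000; dx = sigma*sqrt(3*dt) = 0.551543
u = exp(dx) = 1.735930; d = 1/u = 0.576060
p_u = 0.134643, p_m = 0.666667, p_d = 0.198690
Discount per step: exp(-r*dt) = 0.984743
Stock lattice S(k, j) with j the centered position index:
  k=0: S(0,+0) = 1.1000
  k=1: S(1,-1) = 0.6337; S(1,+0) = 1.1000; S(1,+1) = 1.9095
  k=2: S(2,-2) = 0.3650; S(2,-1) = 0.6337; S(2,+0) = 1.1000; S(2,+1) = 1.9095; S(2,+2) = 3.3148
Terminal payoffs V(N, j) = max(K - S_T, 0):
  V(2,-2) = 0.804970; V(2,-1) = 0.536334; V(2,+0) = 0.070000; V(2,+1) = 0.000000; V(2,+2) = 0.000000
Backward induction: V(k, j) = exp(-r*dt) * [p_u * V(k+1, j+1) + p_m * V(k+1, j) + p_d * V(k+1, j-1)]
  V(1,-1) = exp(-r*dt) * [p_u*0.070000 + p_m*0.536334 + p_d*0.804970] = 0.518881
  V(1,+0) = exp(-r*dt) * [p_u*0.000000 + p_m*0.070000 + p_d*0.536334] = 0.150893
  V(1,+1) = exp(-r*dt) * [p_u*0.000000 + p_m*0.000000 + p_d*0.070000] = 0.013696
  V(0,+0) = exp(-r*dt) * [p_u*0.013696 + p_m*0.150893 + p_d*0.518881] = 0.202400


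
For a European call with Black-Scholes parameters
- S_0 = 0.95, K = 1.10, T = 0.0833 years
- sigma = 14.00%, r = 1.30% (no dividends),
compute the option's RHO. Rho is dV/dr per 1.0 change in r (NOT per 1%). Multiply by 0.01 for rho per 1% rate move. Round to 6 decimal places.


Answer: Rho = 0.000013

Derivation:
d1 = -3.5812175393; d2 = -3.6216239744
phi(d1) = 0.0006545922; exp(-qT) = 1.0000000000; exp(-rT) = 0.9989176861
N(d2) = 0.0001463797
Rho = K*T*exp(-rT)*N(d2) = 1.1000 * 0.0833 * 0.9989176861 * 0.0001463797 = 0.000013


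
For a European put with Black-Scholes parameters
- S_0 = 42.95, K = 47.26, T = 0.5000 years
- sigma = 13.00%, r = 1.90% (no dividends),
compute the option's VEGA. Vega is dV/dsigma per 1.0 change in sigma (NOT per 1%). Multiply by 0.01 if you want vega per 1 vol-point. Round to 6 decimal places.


d1 = -0.8909830823; d2 = -0.9829069639
phi(d1) = 0.2682424724; exp(-qT) = 1.0000000000; exp(-rT) = 0.9905449824
Vega = S * exp(-qT) * phi(d1) * sqrt(T) = 42.9500 * 1.0000000000 * 0.2682424724 * 0.7071067812 = 8.146587

Answer: Vega = 8.146587


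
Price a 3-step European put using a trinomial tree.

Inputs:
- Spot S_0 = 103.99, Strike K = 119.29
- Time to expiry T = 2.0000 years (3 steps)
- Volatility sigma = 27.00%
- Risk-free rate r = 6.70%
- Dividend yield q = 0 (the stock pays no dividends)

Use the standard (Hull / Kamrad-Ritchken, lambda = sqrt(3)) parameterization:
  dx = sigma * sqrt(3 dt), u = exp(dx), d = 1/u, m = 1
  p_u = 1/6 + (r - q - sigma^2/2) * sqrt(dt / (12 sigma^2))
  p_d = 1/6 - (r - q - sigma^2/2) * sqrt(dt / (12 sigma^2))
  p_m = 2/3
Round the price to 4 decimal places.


dt = T/N = 0.666667; dx = sigma*sqrt(3*dt) = 0.381838
u = exp(dx) = 1.464974; d = 1/u = 0.682606
p_u = 0.193336, p_m = 0.666667, p_d = 0.139997
Discount per step: exp(-r*dt) = 0.956316
Stock lattice S(k, j) with j the centered position index:
  k=0: S(0,+0) = 103.9900
  k=1: S(1,-1) = 70.9842; S(1,+0) = 103.9900; S(1,+1) = 152.3427
  k=2: S(2,-2) = 48.4542; S(2,-1) = 70.9842; S(2,+0) = 103.9900; S(2,+1) = 152.3427; S(2,+2) = 223.1781
  k=3: S(3,-3) = 33.0751; S(3,-2) = 48.4542; S(3,-1) = 70.9842; S(3,+0) = 103.9900; S(3,+1) = 152.3427; S(3,+2) = 223.1781; S(3,+3) = 326.9502
Terminal payoffs V(N, j) = max(K - S_T, 0):
  V(3,-3) = 86.214866; V(3,-2) = 70.835781; V(3,-1) = 48.305817; V(3,+0) = 15.300000; V(3,+1) = 0.000000; V(3,+2) = 0.000000; V(3,+3) = 0.000000
Backward induction: V(k, j) = exp(-r*dt) * [p_u * V(k+1, j+1) + p_m * V(k+1, j) + p_d * V(k+1, j-1)]
  V(2,-2) = exp(-r*dt) * [p_u*48.305817 + p_m*70.835781 + p_d*86.214866] = 65.634812
  V(2,-1) = exp(-r*dt) * [p_u*15.300000 + p_m*48.305817 + p_d*70.835781] = 43.109532
  V(2,+0) = exp(-r*dt) * [p_u*0.000000 + p_m*15.300000 + p_d*48.305817] = 16.221694
  V(2,+1) = exp(-r*dt) * [p_u*0.000000 + p_m*0.000000 + p_d*15.300000] = 2.048391
  V(2,+2) = exp(-r*dt) * [p_u*0.000000 + p_m*0.000000 + p_d*0.000000] = 0.000000
  V(1,-1) = exp(-r*dt) * [p_u*16.221694 + p_m*43.109532 + p_d*65.634812] = 39.270768
  V(1,+0) = exp(-r*dt) * [p_u*2.048391 + p_m*16.221694 + p_d*43.109532] = 16.492354
  V(1,+1) = exp(-r*dt) * [p_u*0.000000 + p_m*2.048391 + p_d*16.221694] = 3.477729
  V(0,+0) = exp(-r*dt) * [p_u*3.477729 + p_m*16.492354 + p_d*39.270768] = 16.415242

Answer: Price = V(0,0) = 16.4152


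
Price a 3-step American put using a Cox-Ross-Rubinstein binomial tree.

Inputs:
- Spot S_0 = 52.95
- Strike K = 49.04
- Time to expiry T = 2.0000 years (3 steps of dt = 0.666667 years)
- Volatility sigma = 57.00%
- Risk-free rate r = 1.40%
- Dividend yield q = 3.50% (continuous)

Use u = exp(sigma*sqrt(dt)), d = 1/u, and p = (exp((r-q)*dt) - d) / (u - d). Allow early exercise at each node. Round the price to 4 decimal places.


dt = T/N = 0.666667
u = exp(sigma*sqrt(dt)) = 1.592656; d = 1/u = 0.627882
p = (exp((r-q)*dt) - d) / (u - d) = 0.371295
Discount per step: exp(-r*dt) = 0.990710
Stock lattice S(k, i) with i counting down-moves:
  k=0: S(0,0) = 52.9500
  k=1: S(1,0) = 84.3311; S(1,1) = 33.2464
  k=2: S(2,0) = 134.3105; S(2,1) = 52.9500; S(2,2) = 20.8748
  k=3: S(3,0) = 213.9104; S(3,1) = 84.3311; S(3,2) = 33.2464; S(3,3) = 13.1069
Terminal payoffs V(N, i) = max(K - S_T, 0):
  V(3,0) = 0.000000; V(3,1) = 0.000000; V(3,2) = 15.793649; V(3,3) = 35.933099
Backward induction: V(k, i) = exp(-r*dt) * [p * V(k+1, i) + (1-p) * V(k+1, i+1)]; then take max(V_cont, immediate exercise) for American.
  V(2,0) = exp(-r*dt) * [p*0.000000 + (1-p)*0.000000] = 0.000000; exercise = 0.000000; V(2,0) = max -> 0.000000
  V(2,1) = exp(-r*dt) * [p*0.000000 + (1-p)*15.793649] = 9.837305; exercise = 0.000000; V(2,1) = max -> 9.837305
  V(2,2) = exp(-r*dt) * [p*15.793649 + (1-p)*35.933099] = 28.191077; exercise = 28.165215; V(2,2) = max -> 28.191077
  V(1,0) = exp(-r*dt) * [p*0.000000 + (1-p)*9.837305] = 6.127309; exercise = 0.000000; V(1,0) = max -> 6.127309
  V(1,1) = exp(-r*dt) * [p*9.837305 + (1-p)*28.191077] = 21.177832; exercise = 15.793649; V(1,1) = max -> 21.177832
  V(0,0) = exp(-r*dt) * [p*6.127309 + (1-p)*21.177832] = 15.444825; exercise = 0.000000; V(0,0) = max -> 15.444825

Answer: Price = V(0,0) = 15.4448


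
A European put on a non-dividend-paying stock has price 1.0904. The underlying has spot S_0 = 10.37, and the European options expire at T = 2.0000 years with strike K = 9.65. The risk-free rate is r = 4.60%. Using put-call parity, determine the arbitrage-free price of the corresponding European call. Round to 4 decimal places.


Put-call parity: C - P = S_0 * exp(-qT) - K * exp(-rT).
S_0 * exp(-qT) = 10.3700 * 1.00000000 = 10.37000000
K * exp(-rT) = 9.6500 * 0.91210515 = 8.80181469
C = P + S*exp(-qT) - K*exp(-rT)
C = 1.0904 + 10.37000000 - 8.80181469 = 2.6586

Answer: Call price = 2.6586


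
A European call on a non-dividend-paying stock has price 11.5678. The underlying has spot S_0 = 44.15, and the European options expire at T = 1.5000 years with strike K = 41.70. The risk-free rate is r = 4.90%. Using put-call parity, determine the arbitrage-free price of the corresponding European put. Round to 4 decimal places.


Put-call parity: C - P = S_0 * exp(-qT) - K * exp(-rT).
S_0 * exp(-qT) = 44.1500 * 1.00000000 = 44.15000000
K * exp(-rT) = 41.7000 * 0.92913615 = 38.74497728
P = C - S*exp(-qT) + K*exp(-rT)
P = 11.5678 - 44.15000000 + 38.74497728 = 6.1628

Answer: Put price = 6.1628


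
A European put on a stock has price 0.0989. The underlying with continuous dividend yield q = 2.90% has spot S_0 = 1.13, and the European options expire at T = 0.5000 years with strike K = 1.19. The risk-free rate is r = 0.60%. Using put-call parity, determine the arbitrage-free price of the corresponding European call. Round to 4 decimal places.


Put-call parity: C - P = S_0 * exp(-qT) - K * exp(-rT).
S_0 * exp(-qT) = 1.1300 * 0.98560462 = 1.11373322
K * exp(-rT) = 1.1900 * 0.99700450 = 1.18643535
C = P + S*exp(-qT) - K*exp(-rT)
C = 0.0989 + 1.11373322 - 1.18643535 = 0.0262

Answer: Call price = 0.0262


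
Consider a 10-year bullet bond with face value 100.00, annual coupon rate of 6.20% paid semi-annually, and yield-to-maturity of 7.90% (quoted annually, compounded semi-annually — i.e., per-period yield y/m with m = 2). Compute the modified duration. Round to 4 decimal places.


Coupon per period c = face * coupon_rate / m = 3.100000
Periods per year m = 2; per-period yield y/m = 0.039500
Number of cashflows N = 20
Cashflows (t years, CF_t, discount factor 1/(1+y/m)^(m*t), PV):
  t = 0.5000: CF_t = 3.100000, DF = 0.962001, PV = 2.982203
  t = 1.0000: CF_t = 3.100000, DF = 0.925446, PV = 2.868882
  t = 1.5000: CF_t = 3.100000, DF = 0.890280, PV = 2.759867
  t = 2.0000: CF_t = 3.100000, DF = 0.856450, PV = 2.654995
  t = 2.5000: CF_t = 3.100000, DF = 0.823906, PV = 2.554108
  t = 3.0000: CF_t = 3.100000, DF = 0.792598, PV = 2.457054
  t = 3.5000: CF_t = 3.100000, DF = 0.762480, PV = 2.363688
  t = 4.0000: CF_t = 3.100000, DF = 0.733507, PV = 2.273871
  t = 4.5000: CF_t = 3.100000, DF = 0.705634, PV = 2.187466
  t = 5.0000: CF_t = 3.100000, DF = 0.678821, PV = 2.104344
  t = 5.5000: CF_t = 3.100000, DF = 0.653026, PV = 2.024381
  t = 6.0000: CF_t = 3.100000, DF = 0.628212, PV = 1.947457
  t = 6.5000: CF_t = 3.100000, DF = 0.604340, PV = 1.873455
  t = 7.0000: CF_t = 3.100000, DF = 0.581376, PV = 1.802266
  t = 7.5000: CF_t = 3.100000, DF = 0.559284, PV = 1.733781
  t = 8.0000: CF_t = 3.100000, DF = 0.538032, PV = 1.667899
  t = 8.5000: CF_t = 3.100000, DF = 0.517587, PV = 1.604521
  t = 9.0000: CF_t = 3.100000, DF = 0.497919, PV = 1.543550
  t = 9.5000: CF_t = 3.100000, DF = 0.478999, PV = 1.484897
  t = 10.0000: CF_t = 103.100000, DF = 0.460798, PV = 47.508224
Price P = sum_t PV_t = 88.396909
First compute Macaulay numerator sum_t t * PV_t:
  t * PV_t at t = 0.5000: 1.491101
  t * PV_t at t = 1.0000: 2.868882
  t * PV_t at t = 1.5000: 4.139801
  t * PV_t at t = 2.0000: 5.309990
  t * PV_t at t = 2.5000: 6.385270
  t * PV_t at t = 3.0000: 7.371163
  t * PV_t at t = 3.5000: 8.272910
  t * PV_t at t = 4.0000: 9.095482
  t * PV_t at t = 4.5000: 9.843596
  t * PV_t at t = 5.0000: 10.521721
  t * PV_t at t = 5.5000: 11.134096
  t * PV_t at t = 6.0000: 11.684739
  t * PV_t at t = 6.5000: 12.177458
  t * PV_t at t = 7.0000: 12.615859
  t * PV_t at t = 7.5000: 13.003359
  t * PV_t at t = 8.0000: 13.343193
  t * PV_t at t = 8.5000: 13.638425
  t * PV_t at t = 9.0000: 13.891953
  t * PV_t at t = 9.5000: 14.106521
  t * PV_t at t = 10.0000: 475.082236
Macaulay duration D = 655.977755 / 88.396909 = 7.420822
Modified duration = D / (1 + y/m) = 7.420822 / (1 + 0.039500) = 7.138838

Answer: Modified duration = 7.1388


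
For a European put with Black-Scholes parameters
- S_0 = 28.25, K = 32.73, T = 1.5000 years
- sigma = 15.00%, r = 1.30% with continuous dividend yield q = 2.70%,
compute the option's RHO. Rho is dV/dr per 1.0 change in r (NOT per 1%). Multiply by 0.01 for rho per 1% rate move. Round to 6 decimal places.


d1 = -0.8237015151; d2 = -1.0074132458
phi(d1) = 0.2841705690; exp(-qT) = 0.9603091645; exp(-rT) = 0.9806888952
N(-d2) = 0.8431318857
Rho = -K*T*exp(-rT)*N(-d2) = -32.7300 * 1.5000 * 0.9806888952 * 0.8431318857 = -40.594205

Answer: Rho = -40.594205


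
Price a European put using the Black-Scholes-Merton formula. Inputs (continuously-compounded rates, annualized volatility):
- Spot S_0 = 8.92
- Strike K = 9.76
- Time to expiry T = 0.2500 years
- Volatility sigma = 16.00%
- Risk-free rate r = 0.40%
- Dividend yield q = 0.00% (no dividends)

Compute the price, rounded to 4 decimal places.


Answer: Price = 0.8802

Derivation:
d1 = (ln(S/K) + (r - q + 0.5*sigma^2) * T) / (sigma * sqrt(T)) = -1.07245567
d2 = d1 - sigma * sqrt(T) = -1.15245567
exp(-rT) = 0.99900050; exp(-qT) = 1.00000000
P = K * exp(-rT) * N(-d2) - S_0 * exp(-qT) * N(-d1)
N(-d1) = 0.85824229; N(-d2) = 0.87543306
P = 9.7600 * 0.99900050 * 0.87543306 - 8.9200 * 1.00000000 * 0.85824229 = 0.8802


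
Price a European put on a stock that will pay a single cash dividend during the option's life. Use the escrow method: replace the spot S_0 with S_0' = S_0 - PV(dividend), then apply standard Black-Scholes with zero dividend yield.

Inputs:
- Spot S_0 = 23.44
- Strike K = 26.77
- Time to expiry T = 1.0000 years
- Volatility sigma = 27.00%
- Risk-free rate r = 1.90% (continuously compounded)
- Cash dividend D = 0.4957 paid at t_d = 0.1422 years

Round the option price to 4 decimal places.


Answer: Price = 4.6244

Derivation:
PV(D) = D * exp(-r * t_d) = 0.4957 * 0.99730185 = 0.49436253
S_0' = S_0 - PV(D) = 23.4400 - 0.49436253 = 22.94563747
d1 = (ln(S_0'/K) + (r + sigma^2/2)*T) / (sigma*sqrt(T)) = -0.36557047
d2 = d1 - sigma*sqrt(T) = -0.63557047
exp(-rT) = 0.98117936
N(-d1) = 0.64265719; N(-d2) = 0.73747179
P = K * exp(-rT) * N(-d2) - S_0' * N(-d1) = 26.7700 * 0.98117936 * 0.73747179 - 22.94563747 * 0.64265719 = 4.6244


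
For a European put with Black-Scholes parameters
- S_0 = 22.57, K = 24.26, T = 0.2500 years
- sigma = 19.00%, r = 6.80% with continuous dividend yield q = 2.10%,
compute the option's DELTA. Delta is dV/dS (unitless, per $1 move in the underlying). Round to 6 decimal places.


d1 = -0.5888927651; d2 = -0.6838927651
phi(d1) = 0.3354320497; exp(-qT) = 0.9947637572; exp(-rT) = 0.9831436846
N(-d1) = 0.7220333943
Delta = -exp(-qT) * N(-d1) = -0.9947637572 * 0.7220333943 = -0.718253

Answer: Delta = -0.718253


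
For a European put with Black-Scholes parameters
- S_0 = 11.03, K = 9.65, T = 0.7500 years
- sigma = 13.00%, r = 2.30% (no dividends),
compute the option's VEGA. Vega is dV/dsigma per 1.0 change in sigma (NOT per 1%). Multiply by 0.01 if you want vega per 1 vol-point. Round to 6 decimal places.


Answer: Vega = 1.436792

Derivation:
d1 = 1.3967294833; d2 = 1.2841461808
phi(d1) = 0.1504137937; exp(-qT) = 1.0000000000; exp(-rT) = 0.9828979294
Vega = S * exp(-qT) * phi(d1) * sqrt(T) = 11.0300 * 1.0000000000 * 0.1504137937 * 0.8660254038 = 1.436792


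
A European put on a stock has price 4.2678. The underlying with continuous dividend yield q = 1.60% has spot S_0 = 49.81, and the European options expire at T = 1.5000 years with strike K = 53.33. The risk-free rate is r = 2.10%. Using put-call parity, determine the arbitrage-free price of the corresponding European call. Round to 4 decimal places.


Put-call parity: C - P = S_0 * exp(-qT) - K * exp(-rT).
S_0 * exp(-qT) = 49.8100 * 0.97628571 = 48.62879120
K * exp(-rT) = 53.3300 * 0.96899096 = 51.67628771
C = P + S*exp(-qT) - K*exp(-rT)
C = 4.2678 + 48.62879120 - 51.67628771 = 1.2203

Answer: Call price = 1.2203


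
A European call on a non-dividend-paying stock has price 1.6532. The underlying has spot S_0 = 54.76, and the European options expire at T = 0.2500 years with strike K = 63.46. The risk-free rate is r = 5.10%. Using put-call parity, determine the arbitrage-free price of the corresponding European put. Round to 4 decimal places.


Answer: Put price = 9.5492

Derivation:
Put-call parity: C - P = S_0 * exp(-qT) - K * exp(-rT).
S_0 * exp(-qT) = 54.7600 * 1.00000000 = 54.76000000
K * exp(-rT) = 63.4600 * 0.98733094 = 62.65602126
P = C - S*exp(-qT) + K*exp(-rT)
P = 1.6532 - 54.76000000 + 62.65602126 = 9.5492


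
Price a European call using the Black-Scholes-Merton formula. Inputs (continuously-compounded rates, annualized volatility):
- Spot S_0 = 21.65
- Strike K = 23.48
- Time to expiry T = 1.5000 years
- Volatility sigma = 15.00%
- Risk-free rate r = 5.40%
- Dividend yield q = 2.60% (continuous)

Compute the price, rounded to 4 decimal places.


d1 = (ln(S/K) + (r - q + 0.5*sigma^2) * T) / (sigma * sqrt(T)) = -0.12121458
d2 = d1 - sigma * sqrt(T) = -0.30492631
exp(-rT) = 0.92219369; exp(-qT) = 0.96175071
C = S_0 * exp(-qT) * N(d1) - K * exp(-rT) * N(d2)
N(d1) = 0.45176054; N(d2) = 0.38021114
C = 21.6500 * 0.96175071 * 0.45176054 - 23.4800 * 0.92219369 * 0.38021114 = 1.1738

Answer: Price = 1.1738


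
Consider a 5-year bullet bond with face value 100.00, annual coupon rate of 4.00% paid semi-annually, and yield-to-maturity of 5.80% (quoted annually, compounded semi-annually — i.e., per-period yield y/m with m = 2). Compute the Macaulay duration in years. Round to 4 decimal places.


Coupon per period c = face * coupon_rate / m = 2.000000
Periods per year m = 2; per-period yield y/m = 0.029000
Number of cashflows N = 10
Cashflows (t years, CF_t, discount factor 1/(1+y/m)^(m*t), PV):
  t = 0.5000: CF_t = 2.000000, DF = 0.971817, PV = 1.943635
  t = 1.0000: CF_t = 2.000000, DF = 0.944429, PV = 1.888858
  t = 1.5000: CF_t = 2.000000, DF = 0.917812, PV = 1.835625
  t = 2.0000: CF_t = 2.000000, DF = 0.891946, PV = 1.783892
  t = 2.5000: CF_t = 2.000000, DF = 0.866808, PV = 1.733617
  t = 3.0000: CF_t = 2.000000, DF = 0.842379, PV = 1.684759
  t = 3.5000: CF_t = 2.000000, DF = 0.818639, PV = 1.637278
  t = 4.0000: CF_t = 2.000000, DF = 0.795567, PV = 1.591135
  t = 4.5000: CF_t = 2.000000, DF = 0.773146, PV = 1.546292
  t = 5.0000: CF_t = 102.000000, DF = 0.751357, PV = 76.638399
Price P = sum_t PV_t = 92.283489
Macaulay numerator sum_t t * PV_t:
  t * PV_t at t = 0.5000: 0.971817
  t * PV_t at t = 1.0000: 1.888858
  t * PV_t at t = 1.5000: 2.753437
  t * PV_t at t = 2.0000: 3.567783
  t * PV_t at t = 2.5000: 4.334042
  t * PV_t at t = 3.0000: 5.054277
  t * PV_t at t = 3.5000: 5.730472
  t * PV_t at t = 4.0000: 6.364540
  t * PV_t at t = 4.5000: 6.958316
  t * PV_t at t = 5.0000: 383.191995
Macaulay duration D = (sum_t t * PV_t) / P = 420.815537 / 92.283489 = 4.560031

Answer: Macaulay duration = 4.5600 years


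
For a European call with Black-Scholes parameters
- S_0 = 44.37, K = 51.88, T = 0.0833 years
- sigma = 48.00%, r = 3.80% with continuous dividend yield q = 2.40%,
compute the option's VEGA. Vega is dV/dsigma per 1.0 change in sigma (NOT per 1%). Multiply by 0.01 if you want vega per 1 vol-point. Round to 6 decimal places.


Answer: Vega = 2.934768

Derivation:
d1 = -1.0510413699; d2 = -1.1895777189
phi(d1) = 0.2296307916; exp(-qT) = 0.9980027971; exp(-rT) = 0.9968396046
Vega = S * exp(-qT) * phi(d1) * sqrt(T) = 44.3700 * 0.9980027971 * 0.2296307916 * 0.2886173938 = 2.934768


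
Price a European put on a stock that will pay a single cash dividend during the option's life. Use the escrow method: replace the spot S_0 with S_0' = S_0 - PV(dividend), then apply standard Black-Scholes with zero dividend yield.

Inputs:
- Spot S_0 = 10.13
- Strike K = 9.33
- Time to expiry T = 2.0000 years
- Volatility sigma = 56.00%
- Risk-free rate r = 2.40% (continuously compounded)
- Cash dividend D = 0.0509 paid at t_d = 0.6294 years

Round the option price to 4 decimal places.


PV(D) = D * exp(-r * t_d) = 0.0509 * 0.98500792 = 0.05013690
S_0' = S_0 - PV(D) = 10.1300 - 0.05013690 = 10.07986310
d1 = (ln(S_0'/K) + (r + sigma^2/2)*T) / (sigma*sqrt(T)) = 0.55420083
d2 = d1 - sigma*sqrt(T) = -0.23775876
exp(-rT) = 0.95313379
N(-d1) = 0.28972070; N(-d2) = 0.59396590
P = K * exp(-rT) * N(-d2) - S_0' * N(-d1) = 9.3300 * 0.95313379 * 0.59396590 - 10.07986310 * 0.28972070 = 2.3616

Answer: Price = 2.3616


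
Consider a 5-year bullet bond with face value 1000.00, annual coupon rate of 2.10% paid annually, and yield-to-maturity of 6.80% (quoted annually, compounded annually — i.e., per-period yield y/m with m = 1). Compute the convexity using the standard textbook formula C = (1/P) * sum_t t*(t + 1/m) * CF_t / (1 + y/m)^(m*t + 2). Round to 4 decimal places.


Answer: Convexity = 24.7093

Derivation:
Coupon per period c = face * coupon_rate / m = 21.000000
Periods per year m = 1; per-period yield y/m = 0.068000
Number of cashflows N = 5
Cashflows (t years, CF_t, discount factor 1/(1+y/m)^(m*t), PV):
  t = 1.0000: CF_t = 21.000000, DF = 0.936330, PV = 19.662921
  t = 2.0000: CF_t = 21.000000, DF = 0.876713, PV = 18.410975
  t = 3.0000: CF_t = 21.000000, DF = 0.820892, PV = 17.238741
  t = 4.0000: CF_t = 21.000000, DF = 0.768626, PV = 16.141143
  t = 5.0000: CF_t = 1021.000000, DF = 0.719687, PV = 734.800560
Price P = sum_t PV_t = 806.254340
Convexity numerator sum_t t*(t + 1/m) * CF_t / (1+y/m)^(m*t + 2):
  t = 1.0000: term = 34.477481
  t = 2.0000: term = 96.846858
  t = 3.0000: term = 181.361157
  t = 4.0000: term = 283.023029
  t = 5.0000: term = 19326.278248
Convexity = (1/P) * sum = 19921.986773 / 806.254340 = 24.709308


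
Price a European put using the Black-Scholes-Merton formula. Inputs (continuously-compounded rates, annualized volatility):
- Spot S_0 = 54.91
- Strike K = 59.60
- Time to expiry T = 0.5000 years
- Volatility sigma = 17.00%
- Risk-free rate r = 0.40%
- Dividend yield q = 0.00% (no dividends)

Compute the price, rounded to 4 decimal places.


d1 = (ln(S/K) + (r - q + 0.5*sigma^2) * T) / (sigma * sqrt(T)) = -0.60507620
d2 = d1 - sigma * sqrt(T) = -0.72528436
exp(-rT) = 0.99800200; exp(-qT) = 1.00000000
P = K * exp(-rT) * N(-d2) - S_0 * exp(-qT) * N(-d1)
N(-d1) = 0.72743582; N(-d2) = 0.76586120
P = 59.6000 * 0.99800200 * 0.76586120 - 54.9100 * 1.00000000 * 0.72743582 = 5.6106

Answer: Price = 5.6106


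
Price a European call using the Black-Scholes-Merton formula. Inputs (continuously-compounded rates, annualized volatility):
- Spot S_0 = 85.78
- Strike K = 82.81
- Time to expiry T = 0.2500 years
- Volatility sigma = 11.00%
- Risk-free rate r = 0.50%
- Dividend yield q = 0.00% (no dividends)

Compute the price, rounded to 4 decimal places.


Answer: Price = 3.7772

Derivation:
d1 = (ln(S/K) + (r - q + 0.5*sigma^2) * T) / (sigma * sqrt(T)) = 0.69090095
d2 = d1 - sigma * sqrt(T) = 0.63590095
exp(-rT) = 0.99875078; exp(-qT) = 1.00000000
C = S_0 * exp(-qT) * N(d1) - K * exp(-rT) * N(d2)
N(d1) = 0.75518610; N(d2) = 0.73757951
C = 85.7800 * 1.00000000 * 0.75518610 - 82.8100 * 0.99875078 * 0.73757951 = 3.7772


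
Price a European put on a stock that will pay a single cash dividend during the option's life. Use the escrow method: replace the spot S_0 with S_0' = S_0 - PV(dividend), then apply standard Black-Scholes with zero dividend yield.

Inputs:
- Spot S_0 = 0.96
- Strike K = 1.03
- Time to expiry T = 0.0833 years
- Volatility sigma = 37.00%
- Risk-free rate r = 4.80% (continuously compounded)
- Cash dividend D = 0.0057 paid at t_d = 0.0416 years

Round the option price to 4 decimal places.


PV(D) = D * exp(-r * t_d) = 0.0057 * 0.99800519 = 0.00568863
S_0' = S_0 - PV(D) = 0.9600 - 0.00568863 = 0.95431137
d1 = (ln(S_0'/K) + (r + sigma^2/2)*T) / (sigma*sqrt(T)) = -0.62388585
d2 = d1 - sigma*sqrt(T) = -0.73067429
exp(-rT) = 0.99600958
N(-d1) = 0.73364872; N(-d2) = 0.76751094
P = K * exp(-rT) * N(-d2) - S_0' * N(-d1) = 1.0300 * 0.99600958 * 0.76751094 - 0.95431137 * 0.73364872 = 0.0873

Answer: Price = 0.0873


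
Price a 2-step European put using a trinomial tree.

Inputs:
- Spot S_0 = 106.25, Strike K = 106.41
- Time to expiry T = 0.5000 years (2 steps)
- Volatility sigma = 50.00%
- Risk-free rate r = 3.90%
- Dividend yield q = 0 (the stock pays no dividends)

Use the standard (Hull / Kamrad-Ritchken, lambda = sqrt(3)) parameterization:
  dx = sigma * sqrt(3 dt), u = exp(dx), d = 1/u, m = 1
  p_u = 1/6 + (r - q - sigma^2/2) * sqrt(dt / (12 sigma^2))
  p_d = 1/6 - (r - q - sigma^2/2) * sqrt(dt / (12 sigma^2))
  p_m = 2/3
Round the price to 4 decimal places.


Answer: Price = V(0,0) = 11.6878

Derivation:
dt = T/N = 0.250000; dx = sigma*sqrt(3*dt) = 0.433013
u = exp(dx) = 1.541896; d = 1/u = 0.648552
p_u = 0.141841, p_m = 0.666667, p_d = 0.191493
Discount per step: exp(-r*dt) = 0.990297
Stock lattice S(k, j) with j the centered position index:
  k=0: S(0,+0) = 106.2500
  k=1: S(1,-1) = 68.9087; S(1,+0) = 106.2500; S(1,+1) = 163.8264
  k=2: S(2,-2) = 44.6909; S(2,-1) = 68.9087; S(2,+0) = 106.2500; S(2,+1) = 163.8264; S(2,+2) = 252.6033
Terminal payoffs V(N, j) = max(K - S_T, 0):
  V(2,-2) = 61.719122; V(2,-1) = 37.501323; V(2,+0) = 0.160000; V(2,+1) = 0.000000; V(2,+2) = 0.000000
Backward induction: V(k, j) = exp(-r*dt) * [p_u * V(k+1, j+1) + p_m * V(k+1, j) + p_d * V(k+1, j-1)]
  V(1,-1) = exp(-r*dt) * [p_u*0.160000 + p_m*37.501323 + p_d*61.719122] = 36.484872
  V(1,+0) = exp(-r*dt) * [p_u*0.000000 + p_m*0.160000 + p_d*37.501323] = 7.217186
  V(1,+1) = exp(-r*dt) * [p_u*0.000000 + p_m*0.000000 + p_d*0.160000] = 0.030342
  V(0,+0) = exp(-r*dt) * [p_u*0.030342 + p_m*7.217186 + p_d*36.484872] = 11.687835
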